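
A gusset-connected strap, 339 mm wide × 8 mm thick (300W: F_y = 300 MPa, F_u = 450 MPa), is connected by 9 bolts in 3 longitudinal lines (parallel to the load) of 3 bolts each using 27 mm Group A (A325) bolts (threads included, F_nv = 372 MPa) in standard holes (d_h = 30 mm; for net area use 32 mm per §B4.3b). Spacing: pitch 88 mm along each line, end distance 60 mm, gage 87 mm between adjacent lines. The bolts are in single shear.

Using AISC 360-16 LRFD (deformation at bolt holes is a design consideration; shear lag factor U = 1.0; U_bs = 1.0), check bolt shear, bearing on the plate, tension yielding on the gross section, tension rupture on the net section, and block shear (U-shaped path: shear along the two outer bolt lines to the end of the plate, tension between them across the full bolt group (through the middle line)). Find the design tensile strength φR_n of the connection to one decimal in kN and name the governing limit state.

Bolt shear: A_b = π(27)²/4 = 572.56 mm². φR_n = 0.75 × 372 × 572.56 × 9 × 1 = 1437.7 kN.
Bearing (8 mm plate, F_u = 450 MPa): end bolts L_c = 60 − 30/2 = 45, R_n = min(1.2×45×8×450, 2.4×27×8×450) = 194.4 kN/bolt; interior L_c = 88 − 30 = 58, R_n = 233.28 kN/bolt. φR_n = 0.75 × (3×194.4 + 6×233.28) = 1487.2 kN.
Tension yield (gross): A_g = 339×8 = 2712 mm². φR_n = 0.90 × 300 × 2712 = 732.2 kN.
Tension rupture (net): A_n = (339 − 3×32)×8 = 1944 mm² (U = 1.0, A_e = A_n). φR_n = 0.75 × 450 × 1944 = 656.1 kN.
Block shear: shear path 2×[60+2×88] = 2×236 mm, A_gv = 3776, A_nv = 2×(236 − 2.5×32)×8 = 2496 mm²; tension across gage: (174 − 2×32)×8 = 880 mm². R_n = min(0.6×450×2496, 0.6×300×3776) + 1.0×450×880 = min(673.92, 679.68) + 396 = 1069.9 kN. φR_n = 0.75 × 1069.9 = 802.4 kN.
Governing: min(1437.7, 1487.2, 732.2, 656.1, 802.4) = 656.1 kN → net-section rupture.

656.1 kN (net-section rupture governs)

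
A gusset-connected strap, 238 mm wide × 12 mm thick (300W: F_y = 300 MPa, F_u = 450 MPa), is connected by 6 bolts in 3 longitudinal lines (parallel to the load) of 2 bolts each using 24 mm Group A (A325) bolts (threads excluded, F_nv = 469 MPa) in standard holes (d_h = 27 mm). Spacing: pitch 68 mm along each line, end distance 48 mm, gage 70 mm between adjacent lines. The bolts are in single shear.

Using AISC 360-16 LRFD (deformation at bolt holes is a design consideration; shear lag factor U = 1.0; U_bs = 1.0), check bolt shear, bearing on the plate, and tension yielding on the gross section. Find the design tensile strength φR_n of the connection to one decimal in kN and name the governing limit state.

771.1 kN (gross-section yield governs)

Bolt shear: A_b = π(24)²/4 = 452.39 mm². φR_n = 0.75 × 469 × 452.39 × 6 × 1 = 954.8 kN.
Bearing (12 mm plate, F_u = 450 MPa): end bolts L_c = 48 − 27/2 = 34.5, R_n = min(1.2×34.5×12×450, 2.4×24×12×450) = 223.56 kN/bolt; interior L_c = 68 − 27 = 41, R_n = 265.68 kN/bolt. φR_n = 0.75 × (3×223.56 + 3×265.68) = 1100.8 kN.
Tension yield (gross): A_g = 238×12 = 2856 mm². φR_n = 0.90 × 300 × 2856 = 771.1 kN.
Governing: min(954.8, 1100.8, 771.1) = 771.1 kN → gross-section yield.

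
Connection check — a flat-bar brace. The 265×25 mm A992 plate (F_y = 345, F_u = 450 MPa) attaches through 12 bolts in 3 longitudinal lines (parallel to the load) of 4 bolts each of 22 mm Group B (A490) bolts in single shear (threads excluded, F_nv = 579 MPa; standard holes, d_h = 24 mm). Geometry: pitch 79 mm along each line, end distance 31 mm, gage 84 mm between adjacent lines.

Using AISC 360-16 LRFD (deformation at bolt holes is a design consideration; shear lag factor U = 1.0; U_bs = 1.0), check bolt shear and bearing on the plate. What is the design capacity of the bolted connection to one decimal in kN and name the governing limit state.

Bolt shear: A_b = π(22)²/4 = 380.13 mm². φR_n = 0.75 × 579 × 380.13 × 12 × 1 = 1980.9 kN.
Bearing (25 mm plate, F_u = 450 MPa): end bolts L_c = 31 − 24/2 = 19, R_n = min(1.2×19×25×450, 2.4×22×25×450) = 256.5 kN/bolt; interior L_c = 79 − 24 = 55, R_n = 594 kN/bolt. φR_n = 0.75 × (3×256.5 + 9×594) = 4586.6 kN.
Governing: min(1980.9, 4586.6) = 1980.9 kN → bolt shear.

1980.9 kN (bolt shear governs)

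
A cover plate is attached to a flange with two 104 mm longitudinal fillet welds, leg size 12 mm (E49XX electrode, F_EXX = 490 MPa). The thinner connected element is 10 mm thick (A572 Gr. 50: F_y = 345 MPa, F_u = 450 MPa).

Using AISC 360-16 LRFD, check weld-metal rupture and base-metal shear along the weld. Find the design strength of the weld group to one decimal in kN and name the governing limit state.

389.1 kN (weld metal governs)

Weld metal: throat = 0.707×12 = 8.484 mm, L = 2×104 = 208 mm. φR_n = 0.75 × 0.6 × 490 × 8.484 × 208 = 389.1 kN.
Base metal shear (10 mm plate): yield φR_n = 1.0×0.6×345×10×208 = 430.6 kN; rupture φR_n = 0.75×0.6×450×10×208 = 421.2 kN; take 421.2 kN (rupture).
Governing: min(389.1, 421.2) = 389.1 kN → weld metal.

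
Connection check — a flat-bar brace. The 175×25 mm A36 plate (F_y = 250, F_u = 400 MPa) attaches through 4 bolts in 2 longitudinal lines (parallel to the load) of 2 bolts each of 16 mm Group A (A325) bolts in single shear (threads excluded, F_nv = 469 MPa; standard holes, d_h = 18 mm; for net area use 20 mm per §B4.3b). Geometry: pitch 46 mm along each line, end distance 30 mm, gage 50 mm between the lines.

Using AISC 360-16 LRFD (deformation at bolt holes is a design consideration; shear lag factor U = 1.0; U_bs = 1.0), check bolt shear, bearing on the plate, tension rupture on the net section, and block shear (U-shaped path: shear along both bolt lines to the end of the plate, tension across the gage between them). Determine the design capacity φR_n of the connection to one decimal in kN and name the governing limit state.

Bolt shear: A_b = π(16)²/4 = 201.06 mm². φR_n = 0.75 × 469 × 201.06 × 4 × 1 = 282.9 kN.
Bearing (25 mm plate, F_u = 400 MPa): end bolts L_c = 30 − 18/2 = 21, R_n = min(1.2×21×25×400, 2.4×16×25×400) = 252 kN/bolt; interior L_c = 46 − 18 = 28, R_n = 336 kN/bolt. φR_n = 0.75 × (2×252 + 2×336) = 882.0 kN.
Tension rupture (net): A_n = (175 − 2×20)×25 = 3375 mm² (U = 1.0, A_e = A_n). φR_n = 0.75 × 400 × 3375 = 1012.5 kN.
Block shear: shear path 2×[30+1×46] = 2×76 mm, A_gv = 3800, A_nv = 2×(76 − 1.5×20)×25 = 2300 mm²; tension across gage: (50 − 1×20)×25 = 750 mm². R_n = min(0.6×400×2300, 0.6×250×3800) + 1.0×400×750 = min(552, 570) + 300 = 852 kN. φR_n = 0.75 × 852 = 639.0 kN.
Governing: min(282.9, 882.0, 1012.5, 639.0) = 282.9 kN → bolt shear.

282.9 kN (bolt shear governs)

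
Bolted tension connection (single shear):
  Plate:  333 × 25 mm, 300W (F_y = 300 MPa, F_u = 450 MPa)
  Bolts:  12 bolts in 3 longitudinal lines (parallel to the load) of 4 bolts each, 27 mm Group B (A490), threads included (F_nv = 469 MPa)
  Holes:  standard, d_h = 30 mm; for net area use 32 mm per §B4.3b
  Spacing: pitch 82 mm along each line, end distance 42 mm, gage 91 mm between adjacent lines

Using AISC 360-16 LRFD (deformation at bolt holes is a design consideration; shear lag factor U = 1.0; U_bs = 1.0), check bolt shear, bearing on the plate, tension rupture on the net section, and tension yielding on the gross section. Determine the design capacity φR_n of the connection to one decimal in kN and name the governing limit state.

1999.7 kN (net-section rupture governs)

Bolt shear: A_b = π(27)²/4 = 572.56 mm². φR_n = 0.75 × 469 × 572.56 × 12 × 1 = 2416.8 kN.
Bearing (25 mm plate, F_u = 450 MPa): end bolts L_c = 42 − 30/2 = 27, R_n = min(1.2×27×25×450, 2.4×27×25×450) = 364.5 kN/bolt; interior L_c = 82 − 30 = 52, R_n = 702 kN/bolt. φR_n = 0.75 × (3×364.5 + 9×702) = 5558.6 kN.
Tension rupture (net): A_n = (333 − 3×32)×25 = 5925 mm² (U = 1.0, A_e = A_n). φR_n = 0.75 × 450 × 5925 = 1999.7 kN.
Tension yield (gross): A_g = 333×25 = 8325 mm². φR_n = 0.90 × 300 × 8325 = 2247.8 kN.
Governing: min(2416.8, 5558.6, 1999.7, 2247.8) = 1999.7 kN → net-section rupture.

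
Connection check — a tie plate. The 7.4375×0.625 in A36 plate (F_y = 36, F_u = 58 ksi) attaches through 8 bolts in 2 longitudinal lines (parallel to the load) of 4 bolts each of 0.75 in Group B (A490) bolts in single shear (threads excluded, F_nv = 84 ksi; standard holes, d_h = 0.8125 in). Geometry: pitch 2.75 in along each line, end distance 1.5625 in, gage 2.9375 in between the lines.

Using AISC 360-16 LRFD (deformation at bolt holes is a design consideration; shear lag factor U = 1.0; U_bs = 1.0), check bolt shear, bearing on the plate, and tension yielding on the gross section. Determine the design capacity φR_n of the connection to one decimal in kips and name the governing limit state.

150.6 kips (gross-section yield governs)

Bolt shear: A_b = π(0.75)²/4 = 0.44179 in². φR_n = 0.75 × 84 × 0.44179 × 8 × 1 = 222.7 kips.
Bearing (0.625 in plate, F_u = 58 ksi): end bolts L_c = 1.5625 − 0.8125/2 = 1.15625, R_n = min(1.2×1.15625×0.625×58, 2.4×0.75×0.625×58) = 50.297 kips/bolt; interior L_c = 2.75 − 0.8125 = 1.9375, R_n = 65.25 kips/bolt. φR_n = 0.75 × (2×50.297 + 6×65.25) = 369.1 kips.
Tension yield (gross): A_g = 7.4375×0.625 = 4.6484 in². φR_n = 0.90 × 36 × 4.6484 = 150.6 kips.
Governing: min(222.7, 369.1, 150.6) = 150.6 kips → gross-section yield.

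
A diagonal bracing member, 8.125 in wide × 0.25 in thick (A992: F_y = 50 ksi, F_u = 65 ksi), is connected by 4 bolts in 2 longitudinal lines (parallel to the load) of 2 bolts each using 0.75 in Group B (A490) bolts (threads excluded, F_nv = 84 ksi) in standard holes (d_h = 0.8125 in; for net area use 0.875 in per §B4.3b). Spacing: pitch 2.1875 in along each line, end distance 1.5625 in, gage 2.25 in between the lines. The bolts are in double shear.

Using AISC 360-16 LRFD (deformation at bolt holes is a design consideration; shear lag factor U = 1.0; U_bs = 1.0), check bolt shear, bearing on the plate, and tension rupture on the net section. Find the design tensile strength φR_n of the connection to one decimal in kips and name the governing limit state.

74.0 kips (bearing governs)

Bolt shear: A_b = π(0.75)²/4 = 0.44179 in². φR_n = 0.75 × 84 × 0.44179 × 4 × 2 = 222.7 kips.
Bearing (0.25 in plate, F_u = 65 ksi): end bolts L_c = 1.5625 − 0.8125/2 = 1.15625, R_n = min(1.2×1.15625×0.25×65, 2.4×0.75×0.25×65) = 22.547 kips/bolt; interior L_c = 2.1875 − 0.8125 = 1.375, R_n = 26.813 kips/bolt. φR_n = 0.75 × (2×22.547 + 2×26.813) = 74.0 kips.
Tension rupture (net): A_n = (8.125 − 2×0.875)×0.25 = 1.5938 in² (U = 1.0, A_e = A_n). φR_n = 0.75 × 65 × 1.5938 = 77.7 kips.
Governing: min(222.7, 74.0, 77.7) = 74.0 kips → bearing.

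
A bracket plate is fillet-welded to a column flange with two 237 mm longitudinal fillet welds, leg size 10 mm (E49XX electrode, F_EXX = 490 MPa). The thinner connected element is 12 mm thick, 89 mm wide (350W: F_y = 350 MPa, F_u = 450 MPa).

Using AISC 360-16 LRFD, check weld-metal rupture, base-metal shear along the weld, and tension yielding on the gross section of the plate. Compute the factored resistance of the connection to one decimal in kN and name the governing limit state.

336.4 kN (gross-section yield governs)

Weld metal: throat = 0.707×10 = 7.07 mm, L = 2×237 = 474 mm. φR_n = 0.75 × 0.6 × 490 × 7.07 × 474 = 738.9 kN.
Base metal shear (12 mm plate): yield φR_n = 1.0×0.6×350×12×474 = 1194.5 kN; rupture φR_n = 0.75×0.6×450×12×474 = 1151.8 kN; take 1151.8 kN (rupture).
Tension yield (gross): A_g = 89×12 = 1068 mm². φR_n = 0.90 × 350 × 1068 = 336.4 kN.
Governing: min(738.9, 1151.8, 336.4) = 336.4 kN → gross-section yield.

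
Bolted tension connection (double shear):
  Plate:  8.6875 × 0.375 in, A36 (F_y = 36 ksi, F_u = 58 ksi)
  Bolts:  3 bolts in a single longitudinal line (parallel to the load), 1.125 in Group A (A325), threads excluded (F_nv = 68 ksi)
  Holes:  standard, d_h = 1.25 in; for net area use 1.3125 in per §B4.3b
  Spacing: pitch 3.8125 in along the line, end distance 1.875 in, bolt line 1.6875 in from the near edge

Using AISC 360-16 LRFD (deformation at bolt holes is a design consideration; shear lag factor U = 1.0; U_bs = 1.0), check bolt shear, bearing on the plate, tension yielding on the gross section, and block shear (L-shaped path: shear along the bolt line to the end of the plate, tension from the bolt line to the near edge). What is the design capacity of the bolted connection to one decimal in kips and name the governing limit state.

74.5 kips (block shear governs)

Bolt shear: A_b = π(1.125)²/4 = 0.99402 in². φR_n = 0.75 × 68 × 0.99402 × 3 × 2 = 304.2 kips.
Bearing (0.375 in plate, F_u = 58 ksi): end bolts L_c = 1.875 − 1.25/2 = 1.25, R_n = min(1.2×1.25×0.375×58, 2.4×1.125×0.375×58) = 32.625 kips/bolt; interior L_c = 3.8125 − 1.25 = 2.5625, R_n = 58.725 kips/bolt. φR_n = 0.75 × (1×32.625 + 2×58.725) = 112.6 kips.
Tension yield (gross): A_g = 8.6875×0.375 = 3.2578 in². φR_n = 0.90 × 36 × 3.2578 = 105.6 kips.
Block shear: shear path 1×[1.875+2×3.8125] = 1×9.5 in, A_gv = 3.5625, A_nv = 1×(9.5 − 2.5×1.3125)×0.375 = 2.332 in²; tension to near edge: (1.6875 − 0.5×1.3125)×0.375 = 0.38672 in². R_n = min(0.6×58×2.332, 0.6×36×3.5625) + 1.0×58×0.38672 = min(81.154, 76.95) + 22.43 = 99.38 kips. φR_n = 0.75 × 99.38 = 74.5 kips.
Governing: min(304.2, 112.6, 105.6, 74.5) = 74.5 kips → block shear.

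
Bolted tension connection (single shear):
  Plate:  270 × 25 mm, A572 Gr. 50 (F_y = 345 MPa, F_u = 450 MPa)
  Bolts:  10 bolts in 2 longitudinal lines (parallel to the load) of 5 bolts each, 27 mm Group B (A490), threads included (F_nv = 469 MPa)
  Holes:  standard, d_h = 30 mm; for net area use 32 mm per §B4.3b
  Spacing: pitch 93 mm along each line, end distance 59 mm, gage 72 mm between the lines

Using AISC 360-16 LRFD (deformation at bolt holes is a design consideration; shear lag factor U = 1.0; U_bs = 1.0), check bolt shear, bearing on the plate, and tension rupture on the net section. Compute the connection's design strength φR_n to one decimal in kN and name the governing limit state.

1738.1 kN (net-section rupture governs)

Bolt shear: A_b = π(27)²/4 = 572.56 mm². φR_n = 0.75 × 469 × 572.56 × 10 × 1 = 2014.0 kN.
Bearing (25 mm plate, F_u = 450 MPa): end bolts L_c = 59 − 30/2 = 44, R_n = min(1.2×44×25×450, 2.4×27×25×450) = 594 kN/bolt; interior L_c = 93 − 30 = 63, R_n = 729 kN/bolt. φR_n = 0.75 × (2×594 + 8×729) = 5265.0 kN.
Tension rupture (net): A_n = (270 − 2×32)×25 = 5150 mm² (U = 1.0, A_e = A_n). φR_n = 0.75 × 450 × 5150 = 1738.1 kN.
Governing: min(2014.0, 5265.0, 1738.1) = 1738.1 kN → net-section rupture.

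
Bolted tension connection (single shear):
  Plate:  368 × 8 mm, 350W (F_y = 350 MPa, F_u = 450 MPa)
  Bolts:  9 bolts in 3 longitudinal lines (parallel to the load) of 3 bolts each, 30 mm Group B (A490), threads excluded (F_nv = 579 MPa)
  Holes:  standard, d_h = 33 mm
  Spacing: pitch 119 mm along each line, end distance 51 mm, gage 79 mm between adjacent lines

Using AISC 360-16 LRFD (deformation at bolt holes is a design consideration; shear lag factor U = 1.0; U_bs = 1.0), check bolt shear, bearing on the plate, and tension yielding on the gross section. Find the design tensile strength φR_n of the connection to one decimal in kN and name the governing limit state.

927.4 kN (gross-section yield governs)

Bolt shear: A_b = π(30)²/4 = 706.86 mm². φR_n = 0.75 × 579 × 706.86 × 9 × 1 = 2762.6 kN.
Bearing (8 mm plate, F_u = 450 MPa): end bolts L_c = 51 − 33/2 = 34.5, R_n = min(1.2×34.5×8×450, 2.4×30×8×450) = 149.04 kN/bolt; interior L_c = 119 − 33 = 86, R_n = 259.2 kN/bolt. φR_n = 0.75 × (3×149.04 + 6×259.2) = 1501.7 kN.
Tension yield (gross): A_g = 368×8 = 2944 mm². φR_n = 0.90 × 350 × 2944 = 927.4 kN.
Governing: min(2762.6, 1501.7, 927.4) = 927.4 kN → gross-section yield.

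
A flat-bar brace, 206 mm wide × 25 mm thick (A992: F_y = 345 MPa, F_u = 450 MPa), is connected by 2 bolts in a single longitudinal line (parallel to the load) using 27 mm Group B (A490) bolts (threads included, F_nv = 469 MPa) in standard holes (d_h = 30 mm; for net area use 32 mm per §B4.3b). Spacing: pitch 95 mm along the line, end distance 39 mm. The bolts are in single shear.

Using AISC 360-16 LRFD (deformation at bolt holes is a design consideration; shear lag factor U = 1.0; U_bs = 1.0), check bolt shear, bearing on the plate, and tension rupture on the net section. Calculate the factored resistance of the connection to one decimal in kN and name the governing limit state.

402.8 kN (bolt shear governs)

Bolt shear: A_b = π(27)²/4 = 572.56 mm². φR_n = 0.75 × 469 × 572.56 × 2 × 1 = 402.8 kN.
Bearing (25 mm plate, F_u = 450 MPa): end bolts L_c = 39 − 30/2 = 24, R_n = min(1.2×24×25×450, 2.4×27×25×450) = 324 kN/bolt; interior L_c = 95 − 30 = 65, R_n = 729 kN/bolt. φR_n = 0.75 × (1×324 + 1×729) = 789.8 kN.
Tension rupture (net): A_n = (206 − 1×32)×25 = 4350 mm² (U = 1.0, A_e = A_n). φR_n = 0.75 × 450 × 4350 = 1468.1 kN.
Governing: min(402.8, 789.8, 1468.1) = 402.8 kN → bolt shear.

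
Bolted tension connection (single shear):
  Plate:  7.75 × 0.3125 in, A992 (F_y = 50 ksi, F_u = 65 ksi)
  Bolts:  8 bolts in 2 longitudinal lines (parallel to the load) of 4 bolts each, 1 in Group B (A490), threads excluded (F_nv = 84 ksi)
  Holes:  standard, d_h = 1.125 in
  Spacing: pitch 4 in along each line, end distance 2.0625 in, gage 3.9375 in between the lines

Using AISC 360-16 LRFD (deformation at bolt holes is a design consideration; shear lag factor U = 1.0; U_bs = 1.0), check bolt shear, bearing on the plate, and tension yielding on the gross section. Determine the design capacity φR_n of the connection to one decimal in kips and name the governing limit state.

Bolt shear: A_b = π(1)²/4 = 0.7854 in². φR_n = 0.75 × 84 × 0.7854 × 8 × 1 = 395.8 kips.
Bearing (0.3125 in plate, F_u = 65 ksi): end bolts L_c = 2.0625 − 1.125/2 = 1.5, R_n = min(1.2×1.5×0.3125×65, 2.4×1×0.3125×65) = 36.563 kips/bolt; interior L_c = 4 − 1.125 = 2.875, R_n = 48.75 kips/bolt. φR_n = 0.75 × (2×36.563 + 6×48.75) = 274.2 kips.
Tension yield (gross): A_g = 7.75×0.3125 = 2.4219 in². φR_n = 0.90 × 50 × 2.4219 = 109.0 kips.
Governing: min(395.8, 274.2, 109.0) = 109.0 kips → gross-section yield.

109.0 kips (gross-section yield governs)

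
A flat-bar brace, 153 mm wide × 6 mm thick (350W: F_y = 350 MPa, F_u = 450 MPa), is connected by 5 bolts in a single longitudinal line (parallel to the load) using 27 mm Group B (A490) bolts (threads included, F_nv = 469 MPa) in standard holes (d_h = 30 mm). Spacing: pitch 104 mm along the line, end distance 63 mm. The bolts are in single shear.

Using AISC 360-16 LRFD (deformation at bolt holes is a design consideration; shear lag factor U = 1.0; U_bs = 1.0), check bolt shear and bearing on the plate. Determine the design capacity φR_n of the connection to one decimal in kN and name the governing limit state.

641.5 kN (bearing governs)

Bolt shear: A_b = π(27)²/4 = 572.56 mm². φR_n = 0.75 × 469 × 572.56 × 5 × 1 = 1007.0 kN.
Bearing (6 mm plate, F_u = 450 MPa): end bolts L_c = 63 − 30/2 = 48, R_n = min(1.2×48×6×450, 2.4×27×6×450) = 155.52 kN/bolt; interior L_c = 104 − 30 = 74, R_n = 174.96 kN/bolt. φR_n = 0.75 × (1×155.52 + 4×174.96) = 641.5 kN.
Governing: min(1007.0, 641.5) = 641.5 kN → bearing.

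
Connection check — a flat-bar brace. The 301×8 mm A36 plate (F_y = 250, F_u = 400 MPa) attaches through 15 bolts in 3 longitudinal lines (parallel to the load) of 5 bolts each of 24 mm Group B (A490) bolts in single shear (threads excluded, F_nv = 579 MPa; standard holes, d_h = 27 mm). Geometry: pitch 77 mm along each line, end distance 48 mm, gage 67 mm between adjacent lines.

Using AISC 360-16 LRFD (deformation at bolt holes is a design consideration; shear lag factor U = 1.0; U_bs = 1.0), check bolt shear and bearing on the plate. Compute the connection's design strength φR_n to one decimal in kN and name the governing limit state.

1957.0 kN (bearing governs)

Bolt shear: A_b = π(24)²/4 = 452.39 mm². φR_n = 0.75 × 579 × 452.39 × 15 × 1 = 2946.8 kN.
Bearing (8 mm plate, F_u = 400 MPa): end bolts L_c = 48 − 27/2 = 34.5, R_n = min(1.2×34.5×8×400, 2.4×24×8×400) = 132.48 kN/bolt; interior L_c = 77 − 27 = 50, R_n = 184.32 kN/bolt. φR_n = 0.75 × (3×132.48 + 12×184.32) = 1957.0 kN.
Governing: min(2946.8, 1957.0) = 1957.0 kN → bearing.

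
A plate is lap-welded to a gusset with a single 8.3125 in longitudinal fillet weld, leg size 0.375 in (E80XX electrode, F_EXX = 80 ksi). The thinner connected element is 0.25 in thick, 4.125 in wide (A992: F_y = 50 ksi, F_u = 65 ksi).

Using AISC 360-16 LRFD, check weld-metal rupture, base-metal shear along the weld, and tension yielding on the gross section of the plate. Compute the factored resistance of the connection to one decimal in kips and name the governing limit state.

Weld metal: throat = 0.707×0.375 = 0.26513 in, L = 8.3125 in. φR_n = 0.75 × 0.6 × 80 × 0.26513 × 8.3125 = 79.3 kips.
Base metal shear (0.25 in plate): yield φR_n = 1.0×0.6×50×0.25×8.3125 = 62.3 kips; rupture φR_n = 0.75×0.6×65×0.25×8.3125 = 60.8 kips; take 60.8 kips (rupture).
Tension yield (gross): A_g = 4.125×0.25 = 1.0313 in². φR_n = 0.90 × 50 × 1.0313 = 46.4 kips.
Governing: min(79.3, 60.8, 46.4) = 46.4 kips → gross-section yield.

46.4 kips (gross-section yield governs)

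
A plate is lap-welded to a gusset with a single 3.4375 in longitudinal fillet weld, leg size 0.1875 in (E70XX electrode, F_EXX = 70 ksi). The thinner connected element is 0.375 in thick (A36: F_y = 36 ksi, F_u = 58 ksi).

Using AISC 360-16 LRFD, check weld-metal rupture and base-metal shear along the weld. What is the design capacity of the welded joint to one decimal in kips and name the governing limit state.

14.4 kips (weld metal governs)

Weld metal: throat = 0.707×0.1875 = 0.13256 in, L = 3.4375 in. φR_n = 0.75 × 0.6 × 70 × 0.13256 × 3.4375 = 14.4 kips.
Base metal shear (0.375 in plate): yield φR_n = 1.0×0.6×36×0.375×3.4375 = 27.8 kips; rupture φR_n = 0.75×0.6×58×0.375×3.4375 = 33.6 kips; take 27.8 kips (yield).
Governing: min(14.4, 27.8) = 14.4 kips → weld metal.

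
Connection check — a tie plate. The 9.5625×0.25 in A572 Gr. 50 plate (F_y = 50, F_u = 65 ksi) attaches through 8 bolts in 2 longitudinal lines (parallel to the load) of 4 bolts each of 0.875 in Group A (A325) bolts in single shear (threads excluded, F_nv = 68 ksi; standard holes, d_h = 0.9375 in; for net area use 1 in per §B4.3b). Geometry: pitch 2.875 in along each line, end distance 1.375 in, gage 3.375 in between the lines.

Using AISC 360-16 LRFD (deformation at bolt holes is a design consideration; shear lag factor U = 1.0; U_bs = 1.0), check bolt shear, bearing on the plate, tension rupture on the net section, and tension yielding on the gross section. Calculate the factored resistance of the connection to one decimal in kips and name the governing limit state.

Bolt shear: A_b = π(0.875)²/4 = 0.60132 in². φR_n = 0.75 × 68 × 0.60132 × 8 × 1 = 245.3 kips.
Bearing (0.25 in plate, F_u = 65 ksi): end bolts L_c = 1.375 − 0.9375/2 = 0.90625, R_n = min(1.2×0.90625×0.25×65, 2.4×0.875×0.25×65) = 17.672 kips/bolt; interior L_c = 2.875 − 0.9375 = 1.9375, R_n = 34.125 kips/bolt. φR_n = 0.75 × (2×17.672 + 6×34.125) = 180.1 kips.
Tension rupture (net): A_n = (9.5625 − 2×1)×0.25 = 1.8906 in² (U = 1.0, A_e = A_n). φR_n = 0.75 × 65 × 1.8906 = 92.2 kips.
Tension yield (gross): A_g = 9.5625×0.25 = 2.3906 in². φR_n = 0.90 × 50 × 2.3906 = 107.6 kips.
Governing: min(245.3, 180.1, 92.2, 107.6) = 92.2 kips → net-section rupture.

92.2 kips (net-section rupture governs)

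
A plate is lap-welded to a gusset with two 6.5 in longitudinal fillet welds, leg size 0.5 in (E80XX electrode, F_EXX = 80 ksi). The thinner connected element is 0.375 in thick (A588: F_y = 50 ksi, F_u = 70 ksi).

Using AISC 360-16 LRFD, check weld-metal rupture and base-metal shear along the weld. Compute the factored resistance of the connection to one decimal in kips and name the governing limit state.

146.3 kips (base-metal shear governs)

Weld metal: throat = 0.707×0.5 = 0.3535 in, L = 2×6.5 = 13 in. φR_n = 0.75 × 0.6 × 80 × 0.3535 × 13 = 165.4 kips.
Base metal shear (0.375 in plate): yield φR_n = 1.0×0.6×50×0.375×13 = 146.3 kips; rupture φR_n = 0.75×0.6×70×0.375×13 = 153.6 kips; take 146.3 kips (yield).
Governing: min(165.4, 146.3) = 146.3 kips → base-metal shear.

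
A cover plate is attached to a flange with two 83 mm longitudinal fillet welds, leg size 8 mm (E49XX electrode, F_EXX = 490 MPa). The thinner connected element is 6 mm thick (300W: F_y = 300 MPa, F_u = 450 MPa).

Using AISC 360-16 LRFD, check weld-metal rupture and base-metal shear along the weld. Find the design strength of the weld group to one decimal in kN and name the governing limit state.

Weld metal: throat = 0.707×8 = 5.656 mm, L = 2×83 = 166 mm. φR_n = 0.75 × 0.6 × 490 × 5.656 × 166 = 207.0 kN.
Base metal shear (6 mm plate): yield φR_n = 1.0×0.6×300×6×166 = 179.3 kN; rupture φR_n = 0.75×0.6×450×6×166 = 201.7 kN; take 179.3 kN (yield).
Governing: min(207.0, 179.3) = 179.3 kN → base-metal shear.

179.3 kN (base-metal shear governs)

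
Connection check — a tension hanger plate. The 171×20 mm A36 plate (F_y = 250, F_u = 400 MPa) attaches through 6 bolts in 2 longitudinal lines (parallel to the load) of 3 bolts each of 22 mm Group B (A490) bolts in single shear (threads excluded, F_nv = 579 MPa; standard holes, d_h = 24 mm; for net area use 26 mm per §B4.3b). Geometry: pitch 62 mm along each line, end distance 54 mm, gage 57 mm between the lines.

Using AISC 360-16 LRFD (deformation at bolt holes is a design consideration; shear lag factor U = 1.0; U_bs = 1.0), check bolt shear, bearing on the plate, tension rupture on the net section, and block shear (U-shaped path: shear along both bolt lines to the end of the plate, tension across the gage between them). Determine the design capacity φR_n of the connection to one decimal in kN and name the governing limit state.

714.0 kN (net-section rupture governs)

Bolt shear: A_b = π(22)²/4 = 380.13 mm². φR_n = 0.75 × 579 × 380.13 × 6 × 1 = 990.4 kN.
Bearing (20 mm plate, F_u = 400 MPa): end bolts L_c = 54 − 24/2 = 42, R_n = min(1.2×42×20×400, 2.4×22×20×400) = 403.2 kN/bolt; interior L_c = 62 − 24 = 38, R_n = 364.8 kN/bolt. φR_n = 0.75 × (2×403.2 + 4×364.8) = 1699.2 kN.
Tension rupture (net): A_n = (171 − 2×26)×20 = 2380 mm² (U = 1.0, A_e = A_n). φR_n = 0.75 × 400 × 2380 = 714.0 kN.
Block shear: shear path 2×[54+2×62] = 2×178 mm, A_gv = 7120, A_nv = 2×(178 − 2.5×26)×20 = 4520 mm²; tension across gage: (57 − 1×26)×20 = 620 mm². R_n = min(0.6×400×4520, 0.6×250×7120) + 1.0×400×620 = min(1084.8, 1068) + 248 = 1316 kN. φR_n = 0.75 × 1316 = 987.0 kN.
Governing: min(990.4, 1699.2, 714.0, 987.0) = 714.0 kN → net-section rupture.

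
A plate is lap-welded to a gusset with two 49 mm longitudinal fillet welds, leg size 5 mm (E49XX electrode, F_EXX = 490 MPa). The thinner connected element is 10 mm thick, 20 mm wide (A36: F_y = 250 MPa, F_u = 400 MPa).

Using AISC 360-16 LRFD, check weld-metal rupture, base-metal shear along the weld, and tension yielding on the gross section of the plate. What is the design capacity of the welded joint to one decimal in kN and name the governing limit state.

45.0 kN (gross-section yield governs)

Weld metal: throat = 0.707×5 = 3.535 mm, L = 2×49 = 98 mm. φR_n = 0.75 × 0.6 × 490 × 3.535 × 98 = 76.4 kN.
Base metal shear (10 mm plate): yield φR_n = 1.0×0.6×250×10×98 = 147.0 kN; rupture φR_n = 0.75×0.6×400×10×98 = 176.4 kN; take 147.0 kN (yield).
Tension yield (gross): A_g = 20×10 = 200 mm². φR_n = 0.90 × 250 × 200 = 45.0 kN.
Governing: min(76.4, 147.0, 45.0) = 45.0 kN → gross-section yield.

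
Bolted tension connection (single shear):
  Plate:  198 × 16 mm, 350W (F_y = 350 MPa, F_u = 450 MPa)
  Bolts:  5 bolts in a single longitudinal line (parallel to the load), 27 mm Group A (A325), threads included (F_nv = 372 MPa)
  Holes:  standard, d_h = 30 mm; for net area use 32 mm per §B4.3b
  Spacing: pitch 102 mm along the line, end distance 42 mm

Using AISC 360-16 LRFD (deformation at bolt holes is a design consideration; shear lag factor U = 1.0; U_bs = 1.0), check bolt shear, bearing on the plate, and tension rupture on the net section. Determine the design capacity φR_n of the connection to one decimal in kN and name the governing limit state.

Bolt shear: A_b = π(27)²/4 = 572.56 mm². φR_n = 0.75 × 372 × 572.56 × 5 × 1 = 798.7 kN.
Bearing (16 mm plate, F_u = 450 MPa): end bolts L_c = 42 − 30/2 = 27, R_n = min(1.2×27×16×450, 2.4×27×16×450) = 233.28 kN/bolt; interior L_c = 102 − 30 = 72, R_n = 466.56 kN/bolt. φR_n = 0.75 × (1×233.28 + 4×466.56) = 1574.6 kN.
Tension rupture (net): A_n = (198 − 1×32)×16 = 2656 mm² (U = 1.0, A_e = A_n). φR_n = 0.75 × 450 × 2656 = 896.4 kN.
Governing: min(798.7, 1574.6, 896.4) = 798.7 kN → bolt shear.

798.7 kN (bolt shear governs)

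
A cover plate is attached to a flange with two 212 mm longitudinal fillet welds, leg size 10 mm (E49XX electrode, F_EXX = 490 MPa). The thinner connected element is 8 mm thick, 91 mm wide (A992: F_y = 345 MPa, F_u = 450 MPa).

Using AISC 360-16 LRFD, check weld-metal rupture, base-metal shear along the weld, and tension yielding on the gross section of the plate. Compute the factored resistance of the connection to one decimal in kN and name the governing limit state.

Weld metal: throat = 0.707×10 = 7.07 mm, L = 2×212 = 424 mm. φR_n = 0.75 × 0.6 × 490 × 7.07 × 424 = 661.0 kN.
Base metal shear (8 mm plate): yield φR_n = 1.0×0.6×345×8×424 = 702.1 kN; rupture φR_n = 0.75×0.6×450×8×424 = 686.9 kN; take 686.9 kN (rupture).
Tension yield (gross): A_g = 91×8 = 728 mm². φR_n = 0.90 × 345 × 728 = 226.0 kN.
Governing: min(661.0, 686.9, 226.0) = 226.0 kN → gross-section yield.

226.0 kN (gross-section yield governs)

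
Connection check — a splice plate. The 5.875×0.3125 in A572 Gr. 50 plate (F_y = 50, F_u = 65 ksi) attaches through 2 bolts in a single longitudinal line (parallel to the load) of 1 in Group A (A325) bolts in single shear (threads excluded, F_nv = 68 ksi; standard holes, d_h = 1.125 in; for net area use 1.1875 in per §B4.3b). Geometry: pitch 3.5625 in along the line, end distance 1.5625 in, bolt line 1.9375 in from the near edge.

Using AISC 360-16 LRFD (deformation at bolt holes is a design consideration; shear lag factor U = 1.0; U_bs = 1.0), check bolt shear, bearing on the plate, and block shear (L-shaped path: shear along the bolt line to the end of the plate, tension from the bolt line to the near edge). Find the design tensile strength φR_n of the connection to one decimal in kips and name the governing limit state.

Bolt shear: A_b = π(1)²/4 = 0.7854 in². φR_n = 0.75 × 68 × 0.7854 × 2 × 1 = 80.1 kips.
Bearing (0.3125 in plate, F_u = 65 ksi): end bolts L_c = 1.5625 − 1.125/2 = 1, R_n = min(1.2×1×0.3125×65, 2.4×1×0.3125×65) = 24.375 kips/bolt; interior L_c = 3.5625 − 1.125 = 2.4375, R_n = 48.75 kips/bolt. φR_n = 0.75 × (1×24.375 + 1×48.75) = 54.8 kips.
Block shear: shear path 1×[1.5625+1×3.5625] = 1×5.125 in, A_gv = 1.6016, A_nv = 1×(5.125 − 1.5×1.1875)×0.3125 = 1.0449 in²; tension to near edge: (1.9375 − 0.5×1.1875)×0.3125 = 0.41992 in². R_n = min(0.6×65×1.0449, 0.6×50×1.6016) + 1.0×65×0.41992 = min(40.751, 48.048) + 27.295 = 68.046 kips. φR_n = 0.75 × 68.046 = 51.0 kips.
Governing: min(80.1, 54.8, 51.0) = 51.0 kips → block shear.

51.0 kips (block shear governs)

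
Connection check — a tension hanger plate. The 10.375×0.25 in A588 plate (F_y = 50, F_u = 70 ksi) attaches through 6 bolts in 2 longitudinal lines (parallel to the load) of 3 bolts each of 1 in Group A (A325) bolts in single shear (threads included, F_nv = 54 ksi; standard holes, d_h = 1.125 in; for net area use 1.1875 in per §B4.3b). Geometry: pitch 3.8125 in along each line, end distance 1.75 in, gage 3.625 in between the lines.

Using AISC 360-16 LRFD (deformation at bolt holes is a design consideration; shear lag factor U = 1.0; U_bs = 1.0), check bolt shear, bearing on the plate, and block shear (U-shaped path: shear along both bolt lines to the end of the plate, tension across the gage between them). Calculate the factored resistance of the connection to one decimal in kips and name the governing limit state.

Bolt shear: A_b = π(1)²/4 = 0.7854 in². φR_n = 0.75 × 54 × 0.7854 × 6 × 1 = 190.9 kips.
Bearing (0.25 in plate, F_u = 70 ksi): end bolts L_c = 1.75 − 1.125/2 = 1.1875, R_n = min(1.2×1.1875×0.25×70, 2.4×1×0.25×70) = 24.938 kips/bolt; interior L_c = 3.8125 − 1.125 = 2.6875, R_n = 42 kips/bolt. φR_n = 0.75 × (2×24.938 + 4×42) = 163.4 kips.
Block shear: shear path 2×[1.75+2×3.8125] = 2×9.375 in, A_gv = 4.6875, A_nv = 2×(9.375 − 2.5×1.1875)×0.25 = 3.2031 in²; tension across gage: (3.625 − 1×1.1875)×0.25 = 0.60938 in². R_n = min(0.6×70×3.2031, 0.6×50×4.6875) + 1.0×70×0.60938 = min(134.53, 140.63) + 42.657 = 177.19 kips. φR_n = 0.75 × 177.19 = 132.9 kips.
Governing: min(190.9, 163.4, 132.9) = 132.9 kips → block shear.

132.9 kips (block shear governs)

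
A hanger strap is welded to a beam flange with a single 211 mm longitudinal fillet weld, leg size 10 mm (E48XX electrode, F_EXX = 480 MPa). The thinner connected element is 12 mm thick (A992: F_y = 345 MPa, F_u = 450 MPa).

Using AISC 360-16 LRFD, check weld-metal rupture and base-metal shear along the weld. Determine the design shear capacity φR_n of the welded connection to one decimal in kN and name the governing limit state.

Weld metal: throat = 0.707×10 = 7.07 mm, L = 211 mm. φR_n = 0.75 × 0.6 × 480 × 7.07 × 211 = 322.2 kN.
Base metal shear (12 mm plate): yield φR_n = 1.0×0.6×345×12×211 = 524.1 kN; rupture φR_n = 0.75×0.6×450×12×211 = 512.7 kN; take 512.7 kN (rupture).
Governing: min(322.2, 512.7) = 322.2 kN → weld metal.

322.2 kN (weld metal governs)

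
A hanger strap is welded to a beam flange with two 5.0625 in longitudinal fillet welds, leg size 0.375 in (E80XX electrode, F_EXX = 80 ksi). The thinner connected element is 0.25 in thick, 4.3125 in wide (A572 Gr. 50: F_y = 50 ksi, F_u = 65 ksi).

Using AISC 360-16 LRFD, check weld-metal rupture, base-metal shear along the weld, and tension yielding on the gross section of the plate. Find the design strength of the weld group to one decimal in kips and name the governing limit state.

Weld metal: throat = 0.707×0.375 = 0.26513 in, L = 2×5.0625 = 10.125 in. φR_n = 0.75 × 0.6 × 80 × 0.26513 × 10.125 = 96.6 kips.
Base metal shear (0.25 in plate): yield φR_n = 1.0×0.6×50×0.25×10.125 = 75.9 kips; rupture φR_n = 0.75×0.6×65×0.25×10.125 = 74.0 kips; take 74.0 kips (rupture).
Tension yield (gross): A_g = 4.3125×0.25 = 1.0781 in². φR_n = 0.90 × 50 × 1.0781 = 48.5 kips.
Governing: min(96.6, 74.0, 48.5) = 48.5 kips → gross-section yield.

48.5 kips (gross-section yield governs)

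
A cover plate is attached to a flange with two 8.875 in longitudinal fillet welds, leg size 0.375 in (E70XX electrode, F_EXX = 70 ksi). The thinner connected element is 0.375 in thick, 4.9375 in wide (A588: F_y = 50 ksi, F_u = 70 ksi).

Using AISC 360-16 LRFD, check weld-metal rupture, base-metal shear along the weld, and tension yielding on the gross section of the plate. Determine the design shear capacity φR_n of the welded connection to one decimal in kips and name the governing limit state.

Weld metal: throat = 0.707×0.375 = 0.26513 in, L = 2×8.875 = 17.75 in. φR_n = 0.75 × 0.6 × 70 × 0.26513 × 17.75 = 148.2 kips.
Base metal shear (0.375 in plate): yield φR_n = 1.0×0.6×50×0.375×17.75 = 199.7 kips; rupture φR_n = 0.75×0.6×70×0.375×17.75 = 209.7 kips; take 199.7 kips (yield).
Tension yield (gross): A_g = 4.9375×0.375 = 1.8516 in². φR_n = 0.90 × 50 × 1.8516 = 83.3 kips.
Governing: min(148.2, 199.7, 83.3) = 83.3 kips → gross-section yield.

83.3 kips (gross-section yield governs)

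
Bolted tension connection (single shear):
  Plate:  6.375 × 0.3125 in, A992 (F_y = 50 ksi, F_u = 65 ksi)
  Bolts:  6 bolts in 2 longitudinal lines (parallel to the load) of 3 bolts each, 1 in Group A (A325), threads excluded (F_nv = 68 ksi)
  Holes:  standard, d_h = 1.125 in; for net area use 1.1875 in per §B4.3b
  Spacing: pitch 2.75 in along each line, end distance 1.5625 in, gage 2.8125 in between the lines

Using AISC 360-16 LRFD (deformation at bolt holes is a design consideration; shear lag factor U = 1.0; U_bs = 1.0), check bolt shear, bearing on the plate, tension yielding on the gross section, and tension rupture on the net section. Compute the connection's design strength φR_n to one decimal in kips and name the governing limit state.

Bolt shear: A_b = π(1)²/4 = 0.7854 in². φR_n = 0.75 × 68 × 0.7854 × 6 × 1 = 240.3 kips.
Bearing (0.3125 in plate, F_u = 65 ksi): end bolts L_c = 1.5625 − 1.125/2 = 1, R_n = min(1.2×1×0.3125×65, 2.4×1×0.3125×65) = 24.375 kips/bolt; interior L_c = 2.75 − 1.125 = 1.625, R_n = 39.609 kips/bolt. φR_n = 0.75 × (2×24.375 + 4×39.609) = 155.4 kips.
Tension yield (gross): A_g = 6.375×0.3125 = 1.9922 in². φR_n = 0.90 × 50 × 1.9922 = 89.6 kips.
Tension rupture (net): A_n = (6.375 − 2×1.1875)×0.3125 = 1.25 in² (U = 1.0, A_e = A_n). φR_n = 0.75 × 65 × 1.25 = 60.9 kips.
Governing: min(240.3, 155.4, 89.6, 60.9) = 60.9 kips → net-section rupture.

60.9 kips (net-section rupture governs)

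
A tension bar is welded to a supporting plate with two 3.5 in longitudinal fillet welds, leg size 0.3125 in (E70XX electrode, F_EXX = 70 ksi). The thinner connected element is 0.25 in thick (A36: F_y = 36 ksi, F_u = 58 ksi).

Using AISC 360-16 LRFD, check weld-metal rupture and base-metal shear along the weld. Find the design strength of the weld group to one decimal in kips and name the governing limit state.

37.8 kips (base-metal shear governs)

Weld metal: throat = 0.707×0.3125 = 0.22094 in, L = 2×3.5 = 7 in. φR_n = 0.75 × 0.6 × 70 × 0.22094 × 7 = 48.7 kips.
Base metal shear (0.25 in plate): yield φR_n = 1.0×0.6×36×0.25×7 = 37.8 kips; rupture φR_n = 0.75×0.6×58×0.25×7 = 45.7 kips; take 37.8 kips (yield).
Governing: min(48.7, 37.8) = 37.8 kips → base-metal shear.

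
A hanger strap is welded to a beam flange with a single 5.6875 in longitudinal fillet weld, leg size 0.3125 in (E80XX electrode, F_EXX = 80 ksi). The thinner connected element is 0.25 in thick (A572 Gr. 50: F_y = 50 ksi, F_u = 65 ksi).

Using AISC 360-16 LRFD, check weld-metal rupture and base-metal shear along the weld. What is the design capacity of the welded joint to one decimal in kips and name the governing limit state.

41.6 kips (base-metal shear governs)

Weld metal: throat = 0.707×0.3125 = 0.22094 in, L = 5.6875 in. φR_n = 0.75 × 0.6 × 80 × 0.22094 × 5.6875 = 45.2 kips.
Base metal shear (0.25 in plate): yield φR_n = 1.0×0.6×50×0.25×5.6875 = 42.7 kips; rupture φR_n = 0.75×0.6×65×0.25×5.6875 = 41.6 kips; take 41.6 kips (rupture).
Governing: min(45.2, 41.6) = 41.6 kips → base-metal shear.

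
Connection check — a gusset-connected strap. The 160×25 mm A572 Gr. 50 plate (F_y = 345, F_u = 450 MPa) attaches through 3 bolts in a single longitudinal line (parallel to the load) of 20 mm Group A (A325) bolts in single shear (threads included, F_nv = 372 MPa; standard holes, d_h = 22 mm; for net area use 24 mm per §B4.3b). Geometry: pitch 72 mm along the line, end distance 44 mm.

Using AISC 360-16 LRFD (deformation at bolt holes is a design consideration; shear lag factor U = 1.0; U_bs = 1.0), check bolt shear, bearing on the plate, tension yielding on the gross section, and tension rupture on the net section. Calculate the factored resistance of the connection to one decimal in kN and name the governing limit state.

263.0 kN (bolt shear governs)

Bolt shear: A_b = π(20)²/4 = 314.16 mm². φR_n = 0.75 × 372 × 314.16 × 3 × 1 = 263.0 kN.
Bearing (25 mm plate, F_u = 450 MPa): end bolts L_c = 44 − 22/2 = 33, R_n = min(1.2×33×25×450, 2.4×20×25×450) = 445.5 kN/bolt; interior L_c = 72 − 22 = 50, R_n = 540 kN/bolt. φR_n = 0.75 × (1×445.5 + 2×540) = 1144.1 kN.
Tension yield (gross): A_g = 160×25 = 4000 mm². φR_n = 0.90 × 345 × 4000 = 1242.0 kN.
Tension rupture (net): A_n = (160 − 1×24)×25 = 3400 mm² (U = 1.0, A_e = A_n). φR_n = 0.75 × 450 × 3400 = 1147.5 kN.
Governing: min(263.0, 1144.1, 1242.0, 1147.5) = 263.0 kN → bolt shear.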